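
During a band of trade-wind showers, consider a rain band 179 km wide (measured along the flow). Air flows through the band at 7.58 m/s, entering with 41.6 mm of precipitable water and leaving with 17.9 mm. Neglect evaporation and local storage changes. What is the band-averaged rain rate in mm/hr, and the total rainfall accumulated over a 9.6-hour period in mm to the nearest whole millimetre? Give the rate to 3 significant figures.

R ≈ 3.61 mm/hr; total ≈ 35 mm

Column moisture flux per unit crosswind length is F = V × PW.
Inflow: F_in = 7.58 × 41.6 = 315.328 mm·m/s
Outflow: F_out = 7.58 × 17.9 = 135.682 mm·m/s
Steady-state rate R = (F_in − F_out)/L = (315.328 − 135.682) / 179000 m = 1.004e-03 mm/s.
R = 1.004e-03 × 3600 = 3.61 mm/hr.
Over 9.6 h: total = 3.61 × 9.6 = 34.656 ≈ 35 mm.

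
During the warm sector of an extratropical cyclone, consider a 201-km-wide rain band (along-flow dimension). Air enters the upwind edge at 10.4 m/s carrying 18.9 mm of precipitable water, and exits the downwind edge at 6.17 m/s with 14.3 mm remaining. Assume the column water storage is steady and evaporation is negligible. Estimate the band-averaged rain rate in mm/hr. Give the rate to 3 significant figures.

Column moisture flux per unit crosswind length is F = V × PW.
Inflow: F_in = 10.4 × 18.9 = 196.56 mm·m/s
Outflow: F_out = 6.17 × 14.3 = 88.231 mm·m/s
Steady-state rate R = (F_in − F_out)/L = (196.56 − 88.231) / 201000 m = 5.390e-04 mm/s.
R = 5.390e-04 × 3600 = 1.94 mm/hr.

R ≈ 1.94 mm/hr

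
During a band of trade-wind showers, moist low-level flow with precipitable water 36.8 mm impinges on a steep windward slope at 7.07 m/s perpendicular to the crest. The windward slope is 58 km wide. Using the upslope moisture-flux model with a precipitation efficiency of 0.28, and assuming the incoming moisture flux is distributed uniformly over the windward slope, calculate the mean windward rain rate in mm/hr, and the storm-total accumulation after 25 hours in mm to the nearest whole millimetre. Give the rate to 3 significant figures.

R ≈ 4.52 mm/hr; total ≈ 113 mm

Incoming column moisture flux per unit ridge length: F = V × PW = 7.07 × 36.8 = 260.176 mm·m/s.
Spread over the 58 km slope with efficiency ε = 0.28: R = ε·F/W = 0.28 × 260.176 / 58000 m = 1.256e-03 mm/s.
R = 1.256e-03 × 3600 = 4.52 mm/hr.
Over 25 h: total = 4.52 × 25 = 113 mm.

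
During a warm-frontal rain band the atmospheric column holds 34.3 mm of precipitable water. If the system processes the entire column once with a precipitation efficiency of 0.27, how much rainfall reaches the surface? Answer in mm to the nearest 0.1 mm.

Rainfall = ε × PW = 0.27 × 34.3 = 9.3 mm.

rainfall ≈ 9.3 mm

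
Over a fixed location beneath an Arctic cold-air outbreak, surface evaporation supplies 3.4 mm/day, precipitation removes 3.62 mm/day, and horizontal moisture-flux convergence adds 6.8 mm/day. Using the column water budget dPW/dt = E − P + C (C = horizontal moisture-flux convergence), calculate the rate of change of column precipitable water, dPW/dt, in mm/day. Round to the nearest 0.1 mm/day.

dPW/dt = E − P + C = 3.4 − 3.62 + (6.8) = 6.6 mm/day.

dPW/dt ≈ 6.6 mm/day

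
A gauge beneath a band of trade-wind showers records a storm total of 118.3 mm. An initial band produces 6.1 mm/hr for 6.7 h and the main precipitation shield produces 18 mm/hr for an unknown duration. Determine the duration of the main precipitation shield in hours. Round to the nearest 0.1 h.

Known phases: 6.1 × 6.7 = 40.87 mm.
Remaining depth = 118.3 − 40.87 = 77.43 mm.
Duration = 77.43 / 18 = 4.3 h.

duration ≈ 4.3 h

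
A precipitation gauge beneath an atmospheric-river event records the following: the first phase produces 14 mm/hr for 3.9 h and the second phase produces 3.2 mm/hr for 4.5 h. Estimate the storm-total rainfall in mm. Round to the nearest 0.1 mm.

Total = Σ Rᵢ Δtᵢ = 14 × 3.9 + 3.2 × 4.5
      = 54.6 + 14.4 = 69.0 mm.

total ≈ 69.0 mm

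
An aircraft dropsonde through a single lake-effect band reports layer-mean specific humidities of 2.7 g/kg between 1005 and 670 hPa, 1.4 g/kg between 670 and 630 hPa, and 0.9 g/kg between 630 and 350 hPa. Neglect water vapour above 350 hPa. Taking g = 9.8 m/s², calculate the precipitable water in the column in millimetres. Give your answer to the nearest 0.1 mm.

Precipitable water is the column-integrated vapour mass per unit area: PW = (1/g) Σ q̄ Δp, with q in kg/kg and Δp in Pa (1 kg/m² of water = 1 mm).
Layer 1005–670 hPa: Δp = 335 hPa = 33500 Pa, q̄ = 0.0027 kg/kg → 0.0027 × 33500 / 9.8 = 9.23 mm
Layer 670–630 hPa: Δp = 40 hPa = 4000 Pa, q̄ = 0.0014 kg/kg → 0.0014 × 4000 / 9.8 = 0.57 mm
Layer 630–350 hPa: Δp = 280 hPa = 28000 Pa, q̄ = 0.0009 kg/kg → 0.0009 × 28000 / 9.8 = 2.57 mm
PW = 9.23 + 0.57 + 2.57 = 12.37 ≈ 12.4 mm.

PW ≈ 12.4 mm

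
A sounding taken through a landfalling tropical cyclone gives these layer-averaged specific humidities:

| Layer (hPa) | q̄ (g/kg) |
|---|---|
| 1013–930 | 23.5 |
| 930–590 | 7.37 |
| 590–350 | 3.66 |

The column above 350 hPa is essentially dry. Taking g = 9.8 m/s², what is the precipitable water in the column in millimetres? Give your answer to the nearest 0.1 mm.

PW ≈ 54.4 mm

Precipitable water is the column-integrated vapour mass per unit area: PW = (1/g) Σ q̄ Δp, with q in kg/kg and Δp in Pa (1 kg/m² of water = 1 mm).
Layer 1013–930 hPa: Δp = 83 hPa = 8300 Pa, q̄ = 0.0235 kg/kg → 0.0235 × 8300 / 9.8 = 19.90 mm
Layer 930–590 hPa: Δp = 340 hPa = 34000 Pa, q̄ = 0.00737 kg/kg → 0.00737 × 34000 / 9.8 = 25.57 mm
Layer 590–350 hPa: Δp = 240 hPa = 24000 Pa, q̄ = 0.00366 kg/kg → 0.00366 × 24000 / 9.8 = 8.96 mm
PW = 19.90 + 25.57 + 8.96 = 54.43 ≈ 54.4 mm.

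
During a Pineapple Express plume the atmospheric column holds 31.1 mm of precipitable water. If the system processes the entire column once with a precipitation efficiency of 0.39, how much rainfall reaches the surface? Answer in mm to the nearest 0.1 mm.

rainfall ≈ 12.1 mm

Rainfall = ε × PW = 0.39 × 31.1 = 12.1 mm.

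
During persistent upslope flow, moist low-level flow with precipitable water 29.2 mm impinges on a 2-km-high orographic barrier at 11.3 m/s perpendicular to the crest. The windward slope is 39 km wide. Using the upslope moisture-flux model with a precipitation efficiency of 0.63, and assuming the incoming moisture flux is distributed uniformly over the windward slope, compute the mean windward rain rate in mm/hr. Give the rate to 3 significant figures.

R ≈ 19.2 mm/hr

Incoming column moisture flux per unit ridge length: F = V × PW = 11.3 × 29.2 = 329.96 mm·m/s.
Spread over the 39 km slope with efficiency ε = 0.63: R = ε·F/W = 0.63 × 329.96 / 39000 m = 5.330e-03 mm/s.
R = 5.330e-03 × 3600 = 19.2 mm/hr.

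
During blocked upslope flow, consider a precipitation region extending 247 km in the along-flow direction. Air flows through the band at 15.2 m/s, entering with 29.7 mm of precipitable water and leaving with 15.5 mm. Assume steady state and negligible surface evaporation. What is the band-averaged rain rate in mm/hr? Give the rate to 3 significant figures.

R ≈ 3.15 mm/hr

Column moisture flux per unit crosswind length is F = V × PW.
Inflow: F_in = 15.2 × 29.7 = 451.44 mm·m/s
Outflow: F_out = 15.2 × 15.5 = 235.6 mm·m/s
Steady-state rate R = (F_in − F_out)/L = (451.44 − 235.6) / 247000 m = 8.738e-04 mm/s.
R = 8.738e-04 × 3600 = 3.15 mm/hr.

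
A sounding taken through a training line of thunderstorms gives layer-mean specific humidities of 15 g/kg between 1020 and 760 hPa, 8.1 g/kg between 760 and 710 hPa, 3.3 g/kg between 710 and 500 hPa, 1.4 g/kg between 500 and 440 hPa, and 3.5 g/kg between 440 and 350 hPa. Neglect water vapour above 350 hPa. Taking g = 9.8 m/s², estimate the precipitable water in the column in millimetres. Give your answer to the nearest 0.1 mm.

PW ≈ 55.1 mm

Precipitable water is the column-integrated vapour mass per unit area: PW = (1/g) Σ q̄ Δp, with q in kg/kg and Δp in Pa (1 kg/m² of water = 1 mm).
Layer 1020–760 hPa: Δp = 260 hPa = 26000 Pa, q̄ = 0.015 kg/kg → 0.015 × 26000 / 9.8 = 39.80 mm
Layer 760–710 hPa: Δp = 50 hPa = 5000 Pa, q̄ = 0.0081 kg/kg → 0.0081 × 5000 / 9.8 = 4.13 mm
Layer 710–500 hPa: Δp = 210 hPa = 21000 Pa, q̄ = 0.0033 kg/kg → 0.0033 × 21000 / 9.8 = 7.07 mm
Layer 500–440 hPa: Δp = 60 hPa = 6000 Pa, q̄ = 0.0014 kg/kg → 0.0014 × 6000 / 9.8 = 0.86 mm
Layer 440–350 hPa: Δp = 90 hPa = 9000 Pa, q̄ = 0.0035 kg/kg → 0.0035 × 9000 / 9.8 = 3.21 mm
PW = 39.80 + 4.13 + 7.07 + 0.86 + 3.21 = 55.07 ≈ 55.1 mm.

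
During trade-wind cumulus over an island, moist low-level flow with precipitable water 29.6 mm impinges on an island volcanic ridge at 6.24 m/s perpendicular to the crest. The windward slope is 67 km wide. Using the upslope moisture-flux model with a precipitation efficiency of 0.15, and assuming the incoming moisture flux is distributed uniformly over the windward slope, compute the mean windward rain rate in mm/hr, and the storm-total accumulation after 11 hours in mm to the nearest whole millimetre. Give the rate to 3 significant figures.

Incoming column moisture flux per unit ridge length: F = V × PW = 6.24 × 29.6 = 184.704 mm·m/s.
Spread over the 67 km slope with efficiency ε = 0.15: R = ε·F/W = 0.15 × 184.704 / 67000 m = 4.135e-04 mm/s.
R = 4.135e-04 × 3600 = 1.49 mm/hr.
Over 11 h: total = 1.49 × 11 = 16.39 ≈ 16 mm.

R ≈ 1.49 mm/hr; total ≈ 16 mm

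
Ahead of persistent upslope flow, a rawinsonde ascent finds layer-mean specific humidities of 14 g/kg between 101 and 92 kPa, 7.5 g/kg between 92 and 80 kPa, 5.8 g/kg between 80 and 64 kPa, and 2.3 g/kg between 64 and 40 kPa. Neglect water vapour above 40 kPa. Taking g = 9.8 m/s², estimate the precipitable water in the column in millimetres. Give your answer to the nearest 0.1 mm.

PW ≈ 37.1 mm

Precipitable water is the column-integrated vapour mass per unit area: PW = (1/g) Σ q̄ Δp, with q in kg/kg and Δp in Pa (1 kg/m² of water = 1 mm).
Layer 101–92 kPa: Δp = 90 hPa = 9000 Pa, q̄ = 0.014 kg/kg → 0.014 × 9000 / 9.8 = 12.86 mm
Layer 92–80 kPa: Δp = 120 hPa = 12000 Pa, q̄ = 0.0075 kg/kg → 0.0075 × 12000 / 9.8 = 9.18 mm
Layer 80–64 kPa: Δp = 160 hPa = 16000 Pa, q̄ = 0.0058 kg/kg → 0.0058 × 16000 / 9.8 = 9.47 mm
Layer 64–40 kPa: Δp = 240 hPa = 24000 Pa, q̄ = 0.0023 kg/kg → 0.0023 × 24000 / 9.8 = 5.63 mm
PW = 12.86 + 9.18 + 9.47 + 5.63 = 37.14 ≈ 37.1 mm.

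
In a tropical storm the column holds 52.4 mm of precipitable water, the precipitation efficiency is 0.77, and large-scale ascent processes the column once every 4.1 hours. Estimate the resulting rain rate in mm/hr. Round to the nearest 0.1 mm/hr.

Each overturning extracts ε × PW = 0.77 × 52.4 = 40.348 mm.
Rate = ε·PW / τ = 40.348 / 4.1 h = 9.8 mm/hr.

R ≈ 9.8 mm/hr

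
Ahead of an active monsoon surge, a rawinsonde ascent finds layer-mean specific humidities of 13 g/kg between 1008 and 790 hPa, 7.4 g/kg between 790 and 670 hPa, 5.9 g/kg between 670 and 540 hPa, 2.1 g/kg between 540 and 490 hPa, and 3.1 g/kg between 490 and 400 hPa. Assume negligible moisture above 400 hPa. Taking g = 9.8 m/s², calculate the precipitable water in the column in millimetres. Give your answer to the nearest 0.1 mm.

Precipitable water is the column-integrated vapour mass per unit area: PW = (1/g) Σ q̄ Δp, with q in kg/kg and Δp in Pa (1 kg/m² of water = 1 mm).
Layer 1008–790 hPa: Δp = 218 hPa = 21800 Pa, q̄ = 0.013 kg/kg → 0.013 × 21800 / 9.8 = 28.92 mm
Layer 790–670 hPa: Δp = 120 hPa = 12000 Pa, q̄ = 0.0074 kg/kg → 0.0074 × 12000 / 9.8 = 9.06 mm
Layer 670–540 hPa: Δp = 130 hPa = 13000 Pa, q̄ = 0.0059 kg/kg → 0.0059 × 13000 / 9.8 = 7.83 mm
Layer 540–490 hPa: Δp = 50 hPa = 5000 Pa, q̄ = 0.0021 kg/kg → 0.0021 × 5000 / 9.8 = 1.07 mm
Layer 490–400 hPa: Δp = 90 hPa = 9000 Pa, q̄ = 0.0031 kg/kg → 0.0031 × 9000 / 9.8 = 2.85 mm
PW = 28.92 + 9.06 + 7.83 + 1.07 + 2.85 = 49.73 ≈ 49.7 mm.

PW ≈ 49.7 mm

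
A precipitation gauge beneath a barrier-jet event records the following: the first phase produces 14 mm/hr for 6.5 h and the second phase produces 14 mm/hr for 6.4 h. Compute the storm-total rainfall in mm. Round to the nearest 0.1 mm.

Total = Σ Rᵢ Δtᵢ = 14 × 6.5 + 14 × 6.4
      = 91 + 89.6 = 180.6 mm.

total ≈ 180.6 mm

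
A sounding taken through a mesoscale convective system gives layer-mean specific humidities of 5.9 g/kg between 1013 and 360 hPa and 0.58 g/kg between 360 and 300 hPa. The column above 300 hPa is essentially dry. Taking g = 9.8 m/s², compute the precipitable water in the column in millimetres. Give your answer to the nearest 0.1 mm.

Precipitable water is the column-integrated vapour mass per unit area: PW = (1/g) Σ q̄ Δp, with q in kg/kg and Δp in Pa (1 kg/m² of water = 1 mm).
Layer 1013–360 hPa: Δp = 653 hPa = 65300 Pa, q̄ = 0.0059 kg/kg → 0.0059 × 65300 / 9.8 = 39.31 mm
Layer 360–300 hPa: Δp = 60 hPa = 6000 Pa, q̄ = 0.00058 kg/kg → 0.00058 × 6000 / 9.8 = 0.36 mm
PW = 39.31 + 0.36 = 39.67 ≈ 39.7 mm.

PW ≈ 39.7 mm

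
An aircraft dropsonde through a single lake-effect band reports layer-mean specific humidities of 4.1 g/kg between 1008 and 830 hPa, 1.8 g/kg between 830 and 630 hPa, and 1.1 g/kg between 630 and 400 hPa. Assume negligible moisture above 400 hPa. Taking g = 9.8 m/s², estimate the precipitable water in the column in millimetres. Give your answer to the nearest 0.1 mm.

PW ≈ 13.7 mm

Precipitable water is the column-integrated vapour mass per unit area: PW = (1/g) Σ q̄ Δp, with q in kg/kg and Δp in Pa (1 kg/m² of water = 1 mm).
Layer 1008–830 hPa: Δp = 178 hPa = 17800 Pa, q̄ = 0.0041 kg/kg → 0.0041 × 17800 / 9.8 = 7.45 mm
Layer 830–630 hPa: Δp = 200 hPa = 20000 Pa, q̄ = 0.0018 kg/kg → 0.0018 × 20000 / 9.8 = 3.67 mm
Layer 630–400 hPa: Δp = 230 hPa = 23000 Pa, q̄ = 0.0011 kg/kg → 0.0011 × 23000 / 9.8 = 2.58 mm
PW = 7.45 + 3.67 + 2.58 = 13.70 ≈ 13.7 mm.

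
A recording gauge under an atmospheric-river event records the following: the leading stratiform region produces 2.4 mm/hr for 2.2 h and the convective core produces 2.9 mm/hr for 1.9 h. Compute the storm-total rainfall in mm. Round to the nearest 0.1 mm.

total ≈ 10.8 mm

Total = Σ Rᵢ Δtᵢ = 2.4 × 2.2 + 2.9 × 1.9
      = 5.28 + 5.51 = 10.8 mm.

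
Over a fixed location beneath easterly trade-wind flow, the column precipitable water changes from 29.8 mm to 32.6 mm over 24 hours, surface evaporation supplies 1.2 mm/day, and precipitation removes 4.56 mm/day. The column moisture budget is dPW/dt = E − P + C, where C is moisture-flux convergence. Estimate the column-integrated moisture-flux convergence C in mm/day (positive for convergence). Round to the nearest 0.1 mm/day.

dPW/dt = (32.6 − 29.8) mm / (24/24 day) = +2.800 mm/day.
C = dPW/dt − E + P = (+2.800) − 1.2 + 4.56 = 6.2 mm/day.

C ≈ 6.2 mm/day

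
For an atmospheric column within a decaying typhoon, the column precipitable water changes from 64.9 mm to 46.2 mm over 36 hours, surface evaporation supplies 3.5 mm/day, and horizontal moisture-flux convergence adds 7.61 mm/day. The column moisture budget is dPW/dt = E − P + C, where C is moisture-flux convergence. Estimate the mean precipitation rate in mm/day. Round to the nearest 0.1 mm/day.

P ≈ 23.6 mm/day

dPW/dt = (46.2 − 64.9) mm / (36/24 day) = -12.467 mm/day.
P = E + C − dPW/dt = 3.5 + (7.61) − (-12.467) = 23.6 mm/day.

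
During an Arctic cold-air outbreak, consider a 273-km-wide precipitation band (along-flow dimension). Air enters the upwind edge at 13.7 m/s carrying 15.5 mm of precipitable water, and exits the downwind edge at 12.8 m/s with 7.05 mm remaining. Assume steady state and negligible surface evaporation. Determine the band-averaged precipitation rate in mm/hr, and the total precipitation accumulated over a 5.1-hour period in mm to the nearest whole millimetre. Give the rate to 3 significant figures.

Column moisture flux per unit crosswind length is F = V × PW.
Inflow: F_in = 13.7 × 15.5 = 212.35 mm·m/s
Outflow: F_out = 12.8 × 7.05 = 90.24 mm·m/s
Steady-state rate R = (F_in − F_out)/L = (212.35 − 90.24) / 273000 m = 4.473e-04 mm/s.
R = 4.473e-04 × 3600 = 1.61 mm/hr.
Over 5.1 h: total = 1.61 × 5.1 = 8.211 ≈ 8 mm.

R ≈ 1.61 mm/hr; total ≈ 8 mm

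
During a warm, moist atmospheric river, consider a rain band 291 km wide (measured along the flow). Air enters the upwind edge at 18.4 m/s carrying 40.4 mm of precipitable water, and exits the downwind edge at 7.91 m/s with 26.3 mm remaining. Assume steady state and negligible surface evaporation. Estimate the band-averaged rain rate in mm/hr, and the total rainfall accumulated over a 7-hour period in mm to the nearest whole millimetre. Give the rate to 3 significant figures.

R ≈ 6.62 mm/hr; total ≈ 46 mm

Column moisture flux per unit crosswind length is F = V × PW.
Inflow: F_in = 18.4 × 40.4 = 743.36 mm·m/s
Outflow: F_out = 7.91 × 26.3 = 208.033 mm·m/s
Steady-state rate R = (F_in − F_out)/L = (743.36 − 208.033) / 291000 m = 1.840e-03 mm/s.
R = 1.840e-03 × 3600 = 6.62 mm/hr.
Over 7 h: total = 6.62 × 7 = 46.34 ≈ 46 mm.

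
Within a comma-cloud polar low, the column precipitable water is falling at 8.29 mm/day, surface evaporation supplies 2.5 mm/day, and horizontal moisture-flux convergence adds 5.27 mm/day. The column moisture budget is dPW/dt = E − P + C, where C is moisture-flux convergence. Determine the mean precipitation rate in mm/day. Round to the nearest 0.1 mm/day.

dPW/dt = -8.29 mm/day.
P = E + C − dPW/dt = 2.5 + (5.27) − (-8.29) = 16.1 mm/day.

P ≈ 16.1 mm/day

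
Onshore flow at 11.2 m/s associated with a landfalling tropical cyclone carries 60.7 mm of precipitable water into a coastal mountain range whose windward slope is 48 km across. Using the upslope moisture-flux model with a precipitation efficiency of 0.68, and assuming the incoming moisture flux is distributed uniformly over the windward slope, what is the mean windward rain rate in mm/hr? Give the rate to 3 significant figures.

R ≈ 34.7 mm/hr

Incoming column moisture flux per unit ridge length: F = V × PW = 11.2 × 60.7 = 679.84 mm·m/s.
Spread over the 48 km slope with efficiency ε = 0.68: R = ε·F/W = 0.68 × 679.84 / 48000 m = 9.631e-03 mm/s.
R = 9.631e-03 × 3600 = 34.7 mm/hr.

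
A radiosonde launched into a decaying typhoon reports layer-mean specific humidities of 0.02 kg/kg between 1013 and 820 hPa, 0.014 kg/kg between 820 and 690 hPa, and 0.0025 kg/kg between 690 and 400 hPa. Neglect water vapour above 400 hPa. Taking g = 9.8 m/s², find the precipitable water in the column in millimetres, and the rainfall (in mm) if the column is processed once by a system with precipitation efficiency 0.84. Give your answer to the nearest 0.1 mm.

PW ≈ 65.4 mm; rainfall ≈ 54.9 mm

Precipitable water is the column-integrated vapour mass per unit area: PW = (1/g) Σ q̄ Δp, with q in kg/kg and Δp in Pa (1 kg/m² of water = 1 mm).
Layer 1013–820 hPa: Δp = 193 hPa = 19300 Pa, q̄ = 0.02 kg/kg → 0.02 × 19300 / 9.8 = 39.39 mm
Layer 820–690 hPa: Δp = 130 hPa = 13000 Pa, q̄ = 0.014 kg/kg → 0.014 × 13000 / 9.8 = 18.57 mm
Layer 690–400 hPa: Δp = 290 hPa = 29000 Pa, q̄ = 0.0025 kg/kg → 0.0025 × 29000 / 9.8 = 7.40 mm
PW = 39.39 + 18.57 + 7.40 = 65.36 ≈ 65.4 mm.
Rainfall = ε × PW = 0.84 × 65.4 = 54.9 mm.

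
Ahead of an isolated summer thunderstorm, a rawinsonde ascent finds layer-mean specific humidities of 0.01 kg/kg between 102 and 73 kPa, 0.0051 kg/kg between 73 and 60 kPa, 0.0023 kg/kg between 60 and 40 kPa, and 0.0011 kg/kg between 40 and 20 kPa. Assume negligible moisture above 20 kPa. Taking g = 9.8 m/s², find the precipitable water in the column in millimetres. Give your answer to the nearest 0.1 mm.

PW ≈ 43.3 mm

Precipitable water is the column-integrated vapour mass per unit area: PW = (1/g) Σ q̄ Δp, with q in kg/kg and Δp in Pa (1 kg/m² of water = 1 mm).
Layer 102–73 kPa: Δp = 290 hPa = 29000 Pa, q̄ = 0.01 kg/kg → 0.01 × 29000 / 9.8 = 29.59 mm
Layer 73–60 kPa: Δp = 130 hPa = 13000 Pa, q̄ = 0.0051 kg/kg → 0.0051 × 13000 / 9.8 = 6.77 mm
Layer 60–40 kPa: Δp = 200 hPa = 20000 Pa, q̄ = 0.0023 kg/kg → 0.0023 × 20000 / 9.8 = 4.69 mm
Layer 40–20 kPa: Δp = 200 hPa = 20000 Pa, q̄ = 0.0011 kg/kg → 0.0011 × 20000 / 9.8 = 2.24 mm
PW = 29.59 + 6.77 + 4.69 + 2.24 = 43.29 ≈ 43.3 mm.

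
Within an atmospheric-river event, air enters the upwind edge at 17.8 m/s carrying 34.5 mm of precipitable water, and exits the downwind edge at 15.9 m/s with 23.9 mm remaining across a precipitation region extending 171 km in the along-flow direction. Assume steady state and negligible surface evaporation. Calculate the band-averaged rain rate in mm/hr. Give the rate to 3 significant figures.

Column moisture flux per unit crosswind length is F = V × PW.
Inflow: F_in = 17.8 × 34.5 = 614.1 mm·m/s
Outflow: F_out = 15.9 × 23.9 = 380.01 mm·m/s
Steady-state rate R = (F_in − F_out)/L = (614.1 − 380.01) / 171000 m = 1.369e-03 mm/s.
R = 1.369e-03 × 3600 = 4.93 mm/hr.

R ≈ 4.93 mm/hr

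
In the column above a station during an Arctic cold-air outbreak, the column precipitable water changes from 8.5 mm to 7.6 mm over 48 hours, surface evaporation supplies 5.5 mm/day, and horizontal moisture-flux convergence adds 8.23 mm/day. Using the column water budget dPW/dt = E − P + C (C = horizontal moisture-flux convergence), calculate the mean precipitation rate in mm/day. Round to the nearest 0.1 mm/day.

dPW/dt = (7.6 − 8.5) mm / (48/24 day) = -0.450 mm/day.
P = E + C − dPW/dt = 5.5 + (8.23) − (-0.450) = 14.2 mm/day.

P ≈ 14.2 mm/day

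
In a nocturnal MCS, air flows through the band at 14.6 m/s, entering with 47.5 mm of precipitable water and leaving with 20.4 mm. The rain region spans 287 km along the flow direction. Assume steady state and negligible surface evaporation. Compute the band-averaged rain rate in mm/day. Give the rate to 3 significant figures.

Column moisture flux per unit crosswind length is F = V × PW.
Inflow: F_in = 14.6 × 47.5 = 693.5 mm·m/s
Outflow: F_out = 14.6 × 20.4 = 297.84 mm·m/s
Steady-state rate R = (F_in − F_out)/L = (693.5 − 297.84) / 287000 m = 1.379e-03 mm/s.
R = 1.379e-03 × 3600 × 24 = 119 mm/day.

R ≈ 119 mm/day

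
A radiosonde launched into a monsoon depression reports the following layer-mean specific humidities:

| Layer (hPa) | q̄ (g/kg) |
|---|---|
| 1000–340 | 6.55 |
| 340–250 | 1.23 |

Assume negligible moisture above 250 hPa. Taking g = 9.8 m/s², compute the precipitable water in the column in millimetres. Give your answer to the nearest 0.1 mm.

PW ≈ 45.2 mm

Precipitable water is the column-integrated vapour mass per unit area: PW = (1/g) Σ q̄ Δp, with q in kg/kg and Δp in Pa (1 kg/m² of water = 1 mm).
Layer 1000–340 hPa: Δp = 660 hPa = 66000 Pa, q̄ = 0.00655 kg/kg → 0.00655 × 66000 / 9.8 = 44.11 mm
Layer 340–250 hPa: Δp = 90 hPa = 9000 Pa, q̄ = 0.00123 kg/kg → 0.00123 × 9000 / 9.8 = 1.13 mm
PW = 44.11 + 1.13 = 45.24 ≈ 45.2 mm.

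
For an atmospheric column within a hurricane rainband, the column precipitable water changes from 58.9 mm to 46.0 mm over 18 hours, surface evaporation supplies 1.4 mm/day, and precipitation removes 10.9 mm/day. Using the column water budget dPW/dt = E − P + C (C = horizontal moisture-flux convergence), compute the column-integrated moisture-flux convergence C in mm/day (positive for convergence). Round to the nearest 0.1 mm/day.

C ≈ -7.7 mm/day

dPW/dt = (46.0 − 58.9) mm / (18/24 day) = -17.200 mm/day.
C = dPW/dt − E + P = (-17.200) − 1.4 + 10.9 = -7.7 mm/day.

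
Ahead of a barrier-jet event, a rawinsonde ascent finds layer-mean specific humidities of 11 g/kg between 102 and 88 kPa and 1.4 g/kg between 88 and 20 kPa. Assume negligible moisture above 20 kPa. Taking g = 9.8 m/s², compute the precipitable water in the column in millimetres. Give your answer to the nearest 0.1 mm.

PW ≈ 25.4 mm

Precipitable water is the column-integrated vapour mass per unit area: PW = (1/g) Σ q̄ Δp, with q in kg/kg and Δp in Pa (1 kg/m² of water = 1 mm).
Layer 102–88 kPa: Δp = 140 hPa = 14000 Pa, q̄ = 0.011 kg/kg → 0.011 × 14000 / 9.8 = 15.71 mm
Layer 88–20 kPa: Δp = 680 hPa = 68000 Pa, q̄ = 0.0014 kg/kg → 0.0014 × 68000 / 9.8 = 9.71 mm
PW = 15.71 + 9.71 = 25.42 ≈ 25.4 mm.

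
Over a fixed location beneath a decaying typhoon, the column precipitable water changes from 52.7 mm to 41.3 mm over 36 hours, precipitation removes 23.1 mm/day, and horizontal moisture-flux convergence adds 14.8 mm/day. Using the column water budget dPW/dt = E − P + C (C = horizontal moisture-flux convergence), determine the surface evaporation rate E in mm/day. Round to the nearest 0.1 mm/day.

E ≈ 0.7 mm/day

dPW/dt = (41.3 − 52.7) mm / (36/24 day) = -7.600 mm/day.
E = dPW/dt + P − C = (-7.600) + 23.1 − (14.8) = 0.7 mm/day.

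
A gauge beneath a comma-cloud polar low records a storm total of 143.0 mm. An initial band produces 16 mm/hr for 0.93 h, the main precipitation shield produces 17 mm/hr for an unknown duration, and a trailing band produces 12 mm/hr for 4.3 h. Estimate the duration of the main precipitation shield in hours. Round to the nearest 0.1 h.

duration ≈ 4.5 h

Known phases: 16 × 0.93 + 12 × 4.3 = 14.88 + 51.6 = 66.48 mm.
Remaining depth = 143.0 − 66.48 = 76.52 mm.
Duration = 76.52 / 17 = 4.5 h.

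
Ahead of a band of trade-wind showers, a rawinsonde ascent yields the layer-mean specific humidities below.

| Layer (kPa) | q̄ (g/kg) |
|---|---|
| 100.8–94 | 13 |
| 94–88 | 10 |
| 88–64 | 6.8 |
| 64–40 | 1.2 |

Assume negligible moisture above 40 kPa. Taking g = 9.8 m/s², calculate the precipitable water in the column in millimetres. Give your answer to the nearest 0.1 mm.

PW ≈ 34.7 mm

Precipitable water is the column-integrated vapour mass per unit area: PW = (1/g) Σ q̄ Δp, with q in kg/kg and Δp in Pa (1 kg/m² of water = 1 mm).
Layer 100.8–94 kPa: Δp = 68 hPa = 6800 Pa, q̄ = 0.013 kg/kg → 0.013 × 6800 / 9.8 = 9.02 mm
Layer 94–88 kPa: Δp = 60 hPa = 6000 Pa, q̄ = 0.01 kg/kg → 0.01 × 6000 / 9.8 = 6.12 mm
Layer 88–64 kPa: Δp = 240 hPa = 24000 Pa, q̄ = 0.0068 kg/kg → 0.0068 × 24000 / 9.8 = 16.65 mm
Layer 64–40 kPa: Δp = 240 hPa = 24000 Pa, q̄ = 0.0012 kg/kg → 0.0012 × 24000 / 9.8 = 2.94 mm
PW = 9.02 + 6.12 + 16.65 + 2.94 = 34.73 ≈ 34.7 mm.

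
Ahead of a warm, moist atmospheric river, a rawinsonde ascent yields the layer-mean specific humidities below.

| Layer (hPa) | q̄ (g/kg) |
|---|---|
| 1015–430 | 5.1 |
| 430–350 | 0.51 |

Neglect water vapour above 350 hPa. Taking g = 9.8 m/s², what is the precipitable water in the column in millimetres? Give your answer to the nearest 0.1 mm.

Precipitable water is the column-integrated vapour mass per unit area: PW = (1/g) Σ q̄ Δp, with q in kg/kg and Δp in Pa (1 kg/m² of water = 1 mm).
Layer 1015–430 hPa: Δp = 585 hPa = 58500 Pa, q̄ = 0.0051 kg/kg → 0.0051 × 58500 / 9.8 = 30.44 mm
Layer 430–350 hPa: Δp = 80 hPa = 8000 Pa, q̄ = 0.00051 kg/kg → 0.00051 × 8000 / 9.8 = 0.42 mm
PW = 30.44 + 0.42 = 30.86 ≈ 30.9 mm.

PW ≈ 30.9 mm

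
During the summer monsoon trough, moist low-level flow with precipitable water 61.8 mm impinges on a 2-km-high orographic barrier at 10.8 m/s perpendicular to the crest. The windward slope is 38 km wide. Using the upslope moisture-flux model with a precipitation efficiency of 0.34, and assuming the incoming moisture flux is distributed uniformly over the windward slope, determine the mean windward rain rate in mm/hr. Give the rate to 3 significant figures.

Incoming column moisture flux per unit ridge length: F = V × PW = 10.8 × 61.8 = 667.44 mm·m/s.
Spread over the 38 km slope with efficiency ε = 0.34: R = ε·F/W = 0.34 × 667.44 / 38000 m = 5.972e-03 mm/s.
R = 5.972e-03 × 3600 = 21.5 mm/hr.

R ≈ 21.5 mm/hr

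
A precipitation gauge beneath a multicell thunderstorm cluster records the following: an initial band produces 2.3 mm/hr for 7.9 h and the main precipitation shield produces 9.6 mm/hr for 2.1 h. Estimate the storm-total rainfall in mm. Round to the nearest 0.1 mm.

Total = Σ Rᵢ Δtᵢ = 2.3 × 7.9 + 9.6 × 2.1
      = 18.17 + 20.16 = 38.3 mm.

total ≈ 38.3 mm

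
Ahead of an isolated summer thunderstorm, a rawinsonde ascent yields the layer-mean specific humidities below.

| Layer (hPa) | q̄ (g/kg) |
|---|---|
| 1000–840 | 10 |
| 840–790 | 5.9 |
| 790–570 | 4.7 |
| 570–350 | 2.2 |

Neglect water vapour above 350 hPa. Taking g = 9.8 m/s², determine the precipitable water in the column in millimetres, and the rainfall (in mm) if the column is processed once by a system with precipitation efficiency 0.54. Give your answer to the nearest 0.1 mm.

Precipitable water is the column-integrated vapour mass per unit area: PW = (1/g) Σ q̄ Δp, with q in kg/kg and Δp in Pa (1 kg/m² of water = 1 mm).
Layer 1000–840 hPa: Δp = 160 hPa = 16000 Pa, q̄ = 0.01 kg/kg → 0.01 × 16000 / 9.8 = 16.33 mm
Layer 840–790 hPa: Δp = 50 hPa = 5000 Pa, q̄ = 0.0059 kg/kg → 0.0059 × 5000 / 9.8 = 3.01 mm
Layer 790–570 hPa: Δp = 220 hPa = 22000 Pa, q̄ = 0.0047 kg/kg → 0.0047 × 22000 / 9.8 = 10.55 mm
Layer 570–350 hPa: Δp = 220 hPa = 22000 Pa, q̄ = 0.0022 kg/kg → 0.0022 × 22000 / 9.8 = 4.94 mm
PW = 16.33 + 3.01 + 10.55 + 4.94 = 34.83 ≈ 34.8 mm.
Rainfall = ε × PW = 0.54 × 34.8 = 18.8 mm.

PW ≈ 34.8 mm; rainfall ≈ 18.8 mm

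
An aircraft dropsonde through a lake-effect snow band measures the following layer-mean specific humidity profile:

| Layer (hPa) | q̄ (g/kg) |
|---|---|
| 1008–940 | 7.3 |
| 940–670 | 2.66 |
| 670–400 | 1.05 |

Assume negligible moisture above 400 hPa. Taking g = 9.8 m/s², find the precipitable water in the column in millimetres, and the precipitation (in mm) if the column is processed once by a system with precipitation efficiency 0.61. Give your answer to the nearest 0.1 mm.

PW ≈ 15.3 mm; precipitation ≈ 9.3 mm

Precipitable water is the column-integrated vapour mass per unit area: PW = (1/g) Σ q̄ Δp, with q in kg/kg and Δp in Pa (1 kg/m² of water = 1 mm).
Layer 1008–940 hPa: Δp = 68 hPa = 6800 Pa, q̄ = 0.0073 kg/kg → 0.0073 × 6800 / 9.8 = 5.07 mm
Layer 940–670 hPa: Δp = 270 hPa = 27000 Pa, q̄ = 0.00266 kg/kg → 0.00266 × 27000 / 9.8 = 7.33 mm
Layer 670–400 hPa: Δp = 270 hPa = 27000 Pa, q̄ = 0.00105 kg/kg → 0.00105 × 27000 / 9.8 = 2.89 mm
PW = 5.07 + 7.33 + 2.89 = 15.29 ≈ 15.3 mm.
Precipitation = ε × PW = 0.61 × 15.3 = 9.3 mm.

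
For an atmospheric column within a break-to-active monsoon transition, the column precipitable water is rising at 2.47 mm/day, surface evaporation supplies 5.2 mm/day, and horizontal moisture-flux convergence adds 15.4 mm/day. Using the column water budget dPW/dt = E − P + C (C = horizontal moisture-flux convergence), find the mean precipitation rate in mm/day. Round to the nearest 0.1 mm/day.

dPW/dt = +2.47 mm/day.
P = E + C − dPW/dt = 5.2 + (15.4) − (+2.47) = 18.1 mm/day.

P ≈ 18.1 mm/day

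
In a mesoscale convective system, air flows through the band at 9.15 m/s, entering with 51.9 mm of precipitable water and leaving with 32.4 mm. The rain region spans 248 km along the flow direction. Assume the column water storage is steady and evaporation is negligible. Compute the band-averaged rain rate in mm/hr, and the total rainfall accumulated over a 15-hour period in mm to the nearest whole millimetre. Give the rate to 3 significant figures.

R ≈ 2.59 mm/hr; total ≈ 39 mm

Column moisture flux per unit crosswind length is F = V × PW.
Inflow: F_in = 9.15 × 51.9 = 474.885 mm·m/s
Outflow: F_out = 9.15 × 32.4 = 296.46 mm·m/s
Steady-state rate R = (F_in − F_out)/L = (474.885 − 296.46) / 248000 m = 7.195e-04 mm/s.
R = 7.195e-04 × 3600 = 2.59 mm/hr.
Over 15 h: total = 2.59 × 15 = 38.85 ≈ 39 mm.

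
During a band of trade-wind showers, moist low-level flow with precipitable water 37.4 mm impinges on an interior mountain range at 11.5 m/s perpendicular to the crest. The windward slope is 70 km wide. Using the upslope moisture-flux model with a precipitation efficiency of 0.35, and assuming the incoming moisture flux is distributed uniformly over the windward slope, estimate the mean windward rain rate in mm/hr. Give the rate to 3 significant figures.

Incoming column moisture flux per unit ridge length: F = V × PW = 11.5 × 37.4 = 430.1 mm·m/s.
Spread over the 70 km slope with efficiency ε = 0.35: R = ε·F/W = 0.35 × 430.1 / 70000 m = 2.150e-03 mm/s.
R = 2.150e-03 × 3600 = 7.74 mm/hr.

R ≈ 7.74 mm/hr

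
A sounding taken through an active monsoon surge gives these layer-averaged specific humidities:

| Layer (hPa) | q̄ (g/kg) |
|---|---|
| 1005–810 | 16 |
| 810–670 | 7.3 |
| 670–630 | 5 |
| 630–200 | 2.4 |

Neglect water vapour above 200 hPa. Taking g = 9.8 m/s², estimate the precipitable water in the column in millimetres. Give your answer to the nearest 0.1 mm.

Precipitable water is the column-integrated vapour mass per unit area: PW = (1/g) Σ q̄ Δp, with q in kg/kg and Δp in Pa (1 kg/m² of water = 1 mm).
Layer 1005–810 hPa: Δp = 195 hPa = 19500 Pa, q̄ = 0.016 kg/kg → 0.016 × 19500 / 9.8 = 31.84 mm
Layer 810–670 hPa: Δp = 140 hPa = 14000 Pa, q̄ = 0.0073 kg/kg → 0.0073 × 14000 / 9.8 = 10.43 mm
Layer 670–630 hPa: Δp = 40 hPa = 4000 Pa, q̄ = 0.005 kg/kg → 0.005 × 4000 / 9.8 = 2.04 mm
Layer 630–200 hPa: Δp = 430 hPa = 43000 Pa, q̄ = 0.0024 kg/kg → 0.0024 × 43000 / 9.8 = 10.53 mm
PW = 31.84 + 10.43 + 2.04 + 10.53 = 54.84 ≈ 54.8 mm.

PW ≈ 54.8 mm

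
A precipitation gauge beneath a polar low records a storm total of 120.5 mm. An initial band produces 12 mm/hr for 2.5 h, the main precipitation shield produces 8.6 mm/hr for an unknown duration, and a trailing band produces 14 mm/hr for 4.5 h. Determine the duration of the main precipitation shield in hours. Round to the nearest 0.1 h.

Known phases: 12 × 2.5 + 14 × 4.5 = 30 + 63 = 93 mm.
Remaining depth = 120.5 − 93 = 27.5 mm.
Duration = 27.5 / 8.6 = 3.2 h.

duration ≈ 3.2 h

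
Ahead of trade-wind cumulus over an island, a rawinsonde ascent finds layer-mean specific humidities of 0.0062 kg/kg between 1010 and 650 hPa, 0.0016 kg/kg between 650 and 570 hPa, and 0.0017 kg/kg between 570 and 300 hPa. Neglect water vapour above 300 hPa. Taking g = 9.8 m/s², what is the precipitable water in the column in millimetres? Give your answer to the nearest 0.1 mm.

PW ≈ 28.8 mm

Precipitable water is the column-integrated vapour mass per unit area: PW = (1/g) Σ q̄ Δp, with q in kg/kg and Δp in Pa (1 kg/m² of water = 1 mm).
Layer 1010–650 hPa: Δp = 360 hPa = 36000 Pa, q̄ = 0.0062 kg/kg → 0.0062 × 36000 / 9.8 = 22.78 mm
Layer 650–570 hPa: Δp = 80 hPa = 8000 Pa, q̄ = 0.0016 kg/kg → 0.0016 × 8000 / 9.8 = 1.31 mm
Layer 570–300 hPa: Δp = 270 hPa = 27000 Pa, q̄ = 0.0017 kg/kg → 0.0017 × 27000 / 9.8 = 4.68 mm
PW = 22.78 + 1.31 + 4.68 = 28.77 ≈ 28.8 mm.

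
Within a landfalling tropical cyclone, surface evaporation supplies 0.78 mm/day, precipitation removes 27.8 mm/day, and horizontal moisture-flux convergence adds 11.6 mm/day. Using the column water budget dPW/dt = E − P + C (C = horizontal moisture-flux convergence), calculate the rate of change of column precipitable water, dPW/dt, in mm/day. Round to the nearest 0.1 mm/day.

dPW/dt ≈ -15.4 mm/day

dPW/dt = E − P + C = 0.78 − 27.8 + (11.6) = -15.4 mm/day.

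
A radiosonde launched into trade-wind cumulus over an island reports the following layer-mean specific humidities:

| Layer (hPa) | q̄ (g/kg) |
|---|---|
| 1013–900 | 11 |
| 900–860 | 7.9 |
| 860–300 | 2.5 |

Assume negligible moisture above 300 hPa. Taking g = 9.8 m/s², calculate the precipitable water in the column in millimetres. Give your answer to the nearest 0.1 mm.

PW ≈ 30.2 mm

Precipitable water is the column-integrated vapour mass per unit area: PW = (1/g) Σ q̄ Δp, with q in kg/kg and Δp in Pa (1 kg/m² of water = 1 mm).
Layer 1013–900 hPa: Δp = 113 hPa = 11300 Pa, q̄ = 0.011 kg/kg → 0.011 × 11300 / 9.8 = 12.68 mm
Layer 900–860 hPa: Δp = 40 hPa = 4000 Pa, q̄ = 0.0079 kg/kg → 0.0079 × 4000 / 9.8 = 3.22 mm
Layer 860–300 hPa: Δp = 560 hPa = 56000 Pa, q̄ = 0.0025 kg/kg → 0.0025 × 56000 / 9.8 = 14.29 mm
PW = 12.68 + 3.22 + 14.29 = 30.19 ≈ 30.2 mm.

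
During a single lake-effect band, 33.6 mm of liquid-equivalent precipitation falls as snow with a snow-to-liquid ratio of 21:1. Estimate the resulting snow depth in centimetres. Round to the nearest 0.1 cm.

snow depth ≈ 70.6 cm

Snow depth = liquid × ratio = 33.6 mm × 21 = 705.6 mm = 70.6 cm.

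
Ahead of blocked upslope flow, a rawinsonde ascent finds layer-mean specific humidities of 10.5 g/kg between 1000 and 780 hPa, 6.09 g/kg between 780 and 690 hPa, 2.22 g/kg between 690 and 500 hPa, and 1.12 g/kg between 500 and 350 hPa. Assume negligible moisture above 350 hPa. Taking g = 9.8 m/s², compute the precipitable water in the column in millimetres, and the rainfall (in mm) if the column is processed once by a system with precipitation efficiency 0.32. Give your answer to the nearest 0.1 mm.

Precipitable water is the column-integrated vapour mass per unit area: PW = (1/g) Σ q̄ Δp, with q in kg/kg and Δp in Pa (1 kg/m² of water = 1 mm).
Layer 1000–780 hPa: Δp = 220 hPa = 22000 Pa, q̄ = 0.0105 kg/kg → 0.0105 × 22000 / 9.8 = 23.57 mm
Layer 780–690 hPa: Δp = 90 hPa = 9000 Pa, q̄ = 0.00609 kg/kg → 0.00609 × 9000 / 9.8 = 5.59 mm
Layer 690–500 hPa: Δp = 190 hPa = 19000 Pa, q̄ = 0.00222 kg/kg → 0.00222 × 19000 / 9.8 = 4.30 mm
Layer 500–350 hPa: Δp = 150 hPa = 15000 Pa, q̄ = 0.00112 kg/kg → 0.00112 × 15000 / 9.8 = 1.71 mm
PW = 23.57 + 5.59 + 4.30 + 1.71 = 35.17 ≈ 35.2 mm.
Rainfall = ε × PW = 0.32 × 35.2 = 11.3 mm.

PW ≈ 35.2 mm; rainfall ≈ 11.3 mm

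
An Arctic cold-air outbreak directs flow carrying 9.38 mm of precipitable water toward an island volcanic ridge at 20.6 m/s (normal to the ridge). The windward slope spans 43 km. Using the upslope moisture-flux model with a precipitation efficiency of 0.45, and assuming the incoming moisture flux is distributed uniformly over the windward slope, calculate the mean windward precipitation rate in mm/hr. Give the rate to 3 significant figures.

R ≈ 7.28 mm/hr

Incoming column moisture flux per unit ridge length: F = V × PW = 20.6 × 9.38 = 193.228 mm·m/s.
Spread over the 43 km slope with efficiency ε = 0.45: R = ε·F/W = 0.45 × 193.228 / 43000 m = 2.022e-03 mm/s.
R = 2.022e-03 × 3600 = 7.28 mm/hr.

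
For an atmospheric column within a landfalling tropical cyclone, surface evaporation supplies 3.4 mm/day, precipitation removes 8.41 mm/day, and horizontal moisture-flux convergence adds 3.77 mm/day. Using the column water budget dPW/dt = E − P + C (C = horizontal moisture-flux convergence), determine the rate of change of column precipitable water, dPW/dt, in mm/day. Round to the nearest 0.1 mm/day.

dPW/dt = E − P + C = 3.4 − 8.41 + (3.77) = -1.2 mm/day.

dPW/dt ≈ -1.2 mm/day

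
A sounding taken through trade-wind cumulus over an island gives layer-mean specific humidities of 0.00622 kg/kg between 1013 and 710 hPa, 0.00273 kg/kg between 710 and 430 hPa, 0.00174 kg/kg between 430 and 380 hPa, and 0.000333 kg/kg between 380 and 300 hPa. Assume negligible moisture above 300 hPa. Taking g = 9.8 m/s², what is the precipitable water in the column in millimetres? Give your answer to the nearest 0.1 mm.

Precipitable water is the column-integrated vapour mass per unit area: PW = (1/g) Σ q̄ Δp, with q in kg/kg and Δp in Pa (1 kg/m² of water = 1 mm).
Layer 1013–710 hPa: Δp = 303 hPa = 30300 Pa, q̄ = 0.00622 kg/kg → 0.00622 × 30300 / 9.8 = 19.23 mm
Layer 710–430 hPa: Δp = 280 hPa = 28000 Pa, q̄ = 0.00273 kg/kg → 0.00273 × 28000 / 9.8 = 7.80 mm
Layer 430–380 hPa: Δp = 50 hPa = 5000 Pa, q̄ = 0.00174 kg/kg → 0.00174 × 5000 / 9.8 = 0.89 mm
Layer 380–300 hPa: Δp = 80 hPa = 8000 Pa, q̄ = 0.000333 kg/kg → 0.000333 × 8000 / 9.8 = 0.27 mm
PW = 19.23 + 7.80 + 0.89 + 0.27 = 28.19 ≈ 28.2 mm.

PW ≈ 28.2 mm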